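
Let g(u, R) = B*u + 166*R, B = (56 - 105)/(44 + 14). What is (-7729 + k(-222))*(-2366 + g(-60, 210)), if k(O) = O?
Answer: -7504121996/29 ≈ -2.5876e+8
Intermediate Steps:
B = -49/58 ≈ -0.84483
g(u, R) = 166*R - 49*u/58 (g(u, R) = -49*u/58 + 166*R = 166*R - 49*u/58)
(-7729 + k(-222))*(-2366 + g(-60, 210)) = (-7729 - 222)*(-2366 + (166*210 - 49/58*(-60))) = -7951*(-2366 + (34860 + 1470/29)) = -7951*(-2366 + 1012410/29) = -7951*943796/29 = -7504121996/29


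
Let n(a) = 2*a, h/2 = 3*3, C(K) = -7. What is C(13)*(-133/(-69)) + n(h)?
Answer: 1553/69 ≈ 22.507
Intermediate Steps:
h = 18 (h = 2*(3*3) = 2*9 = 18)
C(13)*(-133/(-69)) + n(h) = -(-931)/(-69) + 2*18 = -(-931)*(-1)/69 + 36 = -7*133/69 + 36 = -931/69 + 36 = 1553/69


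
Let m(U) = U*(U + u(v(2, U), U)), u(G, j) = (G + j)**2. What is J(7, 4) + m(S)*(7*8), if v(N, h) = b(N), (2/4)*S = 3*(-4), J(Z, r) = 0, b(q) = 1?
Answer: -678720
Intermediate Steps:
S = -24 (S = 2*(3*(-4)) = 2*(-12) = -24)
v(N, h) = 1
m(U) = U*(U + (1 + U)**2)
J(7, 4) + m(S)*(7*8) = 0 + (-24*(-24 + (1 - 24)**2))*(7*8) = 0 - 24*(-24 + (-23)**2)*56 = 0 - 24*(-24 + 529)*56 = 0 - 24*505*56 = 0 - 12120*56 = 0 - 678720 = -678720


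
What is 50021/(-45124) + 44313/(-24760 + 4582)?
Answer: -501483925/151752012 ≈ -3.3046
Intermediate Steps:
50021/(-45124) + 44313/(-24760 + 4582) = 50021*(-1/45124) + 44313/(-20178) = -50021/45124 + 44313*(-1/20178) = -50021/45124 - 14771/6726 = -501483925/151752012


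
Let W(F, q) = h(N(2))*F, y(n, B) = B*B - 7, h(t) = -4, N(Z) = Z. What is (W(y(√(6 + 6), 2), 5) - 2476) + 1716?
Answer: -748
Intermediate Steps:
y(n, B) = -7 + B² (y(n, B) = B² - 7 = -7 + B²)
W(F, q) = -4*F
(W(y(√(6 + 6), 2), 5) - 2476) + 1716 = (-4*(-7 + 2²) - 2476) + 1716 = (-4*(-7 + 4) - 2476) + 1716 = (-4*(-3) - 2476) + 1716 = (12 - 2476) + 1716 = -2464 + 1716 = -748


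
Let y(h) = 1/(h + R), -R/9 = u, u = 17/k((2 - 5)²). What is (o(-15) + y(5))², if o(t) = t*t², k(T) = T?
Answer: 1640331001/144 ≈ 1.1391e+7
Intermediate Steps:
u = 17/9 (u = 17/((2 - 5)²) = 17/((-3)²) = 17/9 ≈ 1.8889)
R = -17 (R = -9*17/9 = -17)
o(t) = t³
y(h) = 1/(-17 + h) (y(h) = 1/(h - 17) = 1/(-17 + h))
(o(-15) + y(5))² = ((-15)³ + 1/(-17 + 5))² = (-3375 + 1/(-12))² = (-3375 - 1/12)² = (-40501/12)² = 1640331001/144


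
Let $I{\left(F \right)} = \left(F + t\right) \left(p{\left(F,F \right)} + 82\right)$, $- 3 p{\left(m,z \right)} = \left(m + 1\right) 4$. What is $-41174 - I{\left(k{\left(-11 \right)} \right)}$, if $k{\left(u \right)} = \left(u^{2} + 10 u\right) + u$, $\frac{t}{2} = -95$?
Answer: $- \frac{77542}{3} \approx -25847.0$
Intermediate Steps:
$t = -190$ ($t = 2 \left(-95\right) = -190$)
$p{\left(m,z \right)} = - \frac{4}{3} - \frac{4 m}{3}$ ($p{\left(m,z \right)} = - \frac{\left(m + 1\right) 4}{3} = - \frac{\left(1 + m\right) 4}{3} = - \frac{4 + 4 m}{3} = - \frac{4}{3} - \frac{4 m}{3}$)
$k{\left(u \right)} = u^{2} + 11 u$
$I{\left(F \right)} = \left(-190 + F\right) \left(\frac{242}{3} - \frac{4 F}{3}\right)$ ($I{\left(F \right)} = \left(F - 190\right) \left(\left(- \frac{4}{3} - \frac{4 F}{3}\right) + 82\right) = \left(-190 + F\right) \left(\frac{242}{3} - \frac{4 F}{3}\right)$)
$-41174 - I{\left(k{\left(-11 \right)} \right)} = -41174 - \left(- \frac{45980}{3} + 334 \left(- 11 \left(11 - 11\right)\right) - \frac{4 \left(- 11 \left(11 - 11\right)\right)^{2}}{3}\right) = -41174 - \left(- \frac{45980}{3} + 334 \left(\left(-11\right) 0\right) - \frac{4 \left(\left(-11\right) 0\right)^{2}}{3}\right) = -41174 - \left(- \frac{45980}{3} + 334 \cdot 0 - \frac{4 \cdot 0^{2}}{3}\right) = -41174 - \left(- \frac{45980}{3} + 0 - 0\right) = -41174 - \left(- \frac{45980}{3} + 0 + 0\right) = -41174 - - \frac{45980}{3} = -41174 + \frac{45980}{3} = - \frac{77542}{3}$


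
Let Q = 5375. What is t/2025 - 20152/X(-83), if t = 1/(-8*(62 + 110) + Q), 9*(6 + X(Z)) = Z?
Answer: 1468713529937/1109422575 ≈ 1323.9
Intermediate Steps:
X(Z) = -6 + Z/9
t = 1/3999 (t = 1/(-8*(62 + 110) + 5375) = 1/(-8*172 + 5375) = 1/(-1376 + 5375) = 1/3999 ≈ 0.00025006)
t/2025 - 20152/X(-83) = (1/3999)/2025 - 20152/(-6 + (⅑)*(-83)) = (1/3999)*(1/2025) - 20152/(-6 - 83/9) = 1/8097975 - 20152/(-137/9) = 1/8097975 - 20152*(-9/137) = 1/8097975 + 181368/137 = 1468713529937/1109422575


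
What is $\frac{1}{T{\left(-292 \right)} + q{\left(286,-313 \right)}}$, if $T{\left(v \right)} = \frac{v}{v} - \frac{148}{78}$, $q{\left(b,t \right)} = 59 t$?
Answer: $- \frac{39}{720248} \approx -5.4148 \cdot 10^{-5}$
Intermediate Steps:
$T{\left(v \right)} = - \frac{35}{39}$ ($T{\left(v \right)} = 1 - \frac{74}{39} = - \frac{35}{39}$)
$\frac{1}{T{\left(-292 \right)} + q{\left(286,-313 \right)}} = \frac{1}{- \frac{35}{39} + 59 \left(-313\right)} = \frac{1}{- \frac{35}{39} - 18467} = \frac{1}{- \frac{720248}{39}} = - \frac{39}{720248}$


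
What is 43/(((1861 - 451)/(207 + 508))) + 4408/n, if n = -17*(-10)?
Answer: 1144193/23970 ≈ 47.734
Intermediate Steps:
n = 170
43/(((1861 - 451)/(207 + 508))) + 4408/n = 43/(((1861 - 451)/(207 + 508))) + 4408/170 = 43/((1410/715)) + 4408*(1/170) = 43/((1410*(1/715))) + 2204/85 = 43/(282/143) + 2204/85 = 43*(143/282) + 2204/85 = 6149/282 + 2204/85 = 1144193/23970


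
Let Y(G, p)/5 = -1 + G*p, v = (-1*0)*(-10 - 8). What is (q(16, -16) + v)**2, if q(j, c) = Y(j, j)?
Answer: 1625625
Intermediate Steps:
v = 0 (v = 0*(-18) = 0)
Y(G, p) = -5 + 5*G*p (Y(G, p) = 5*(-1 + G*p) = -5 + 5*G*p)
q(j, c) = -5 + 5*j**2 (q(j, c) = -5 + 5*j*j = -5 + 5*j**2)
(q(16, -16) + v)**2 = ((-5 + 5*16**2) + 0)**2 = ((-5 + 5*256) + 0)**2 = ((-5 + 1280) + 0)**2 = (1275 + 0)**2 = 1275**2 = 1625625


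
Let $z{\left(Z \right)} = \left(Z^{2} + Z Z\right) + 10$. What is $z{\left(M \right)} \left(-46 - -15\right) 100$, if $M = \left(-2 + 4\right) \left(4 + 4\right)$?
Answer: $-1618200$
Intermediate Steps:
$M = 16$ ($M = 2 \cdot 8 = 16$)
$z{\left(Z \right)} = 10 + 2 Z^{2}$ ($z{\left(Z \right)} = \left(Z^{2} + Z^{2}\right) + 10 = 2 Z^{2} + 10 = 10 + 2 Z^{2}$)
$z{\left(M \right)} \left(-46 - -15\right) 100 = \left(10 + 2 \cdot 16^{2}\right) \left(-46 - -15\right) 100 = \left(10 + 2 \cdot 256\right) \left(-46 + 15\right) 100 = \left(10 + 512\right) \left(-31\right) 100 = 522 \left(-31\right) 100 = \left(-16182\right) 100 = -1618200$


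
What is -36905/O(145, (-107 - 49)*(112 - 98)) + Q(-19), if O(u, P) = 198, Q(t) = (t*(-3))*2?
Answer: -1303/18 ≈ -72.389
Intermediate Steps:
Q(t) = -6*t (Q(t) = -3*t*2 = -6*t)
-36905/O(145, (-107 - 49)*(112 - 98)) + Q(-19) = -36905/198 - 6*(-19) = -36905*1/198 + 114 = -3355/18 + 114 = -1303/18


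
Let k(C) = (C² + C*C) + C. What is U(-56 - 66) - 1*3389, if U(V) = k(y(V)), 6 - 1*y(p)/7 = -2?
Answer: 2939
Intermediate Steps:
y(p) = 56 (y(p) = 42 - 7*(-2) = 42 + 14 = 56)
k(C) = C + 2*C² (k(C) = (C² + C²) + C = 2*C² + C = C + 2*C²)
U(V) = 6328 (U(V) = 56*(1 + 2*56) = 56*(1 + 112) = 56*113 = 6328)
U(-56 - 66) - 1*3389 = 6328 - 1*3389 = 6328 - 3389 = 2939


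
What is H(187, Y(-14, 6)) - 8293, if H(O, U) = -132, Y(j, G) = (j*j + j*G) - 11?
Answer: -8425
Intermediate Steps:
Y(j, G) = -11 + j² + G*j (Y(j, G) = (j² + G*j) - 11 = -11 + j² + G*j)
H(187, Y(-14, 6)) - 8293 = -132 - 8293 = -8425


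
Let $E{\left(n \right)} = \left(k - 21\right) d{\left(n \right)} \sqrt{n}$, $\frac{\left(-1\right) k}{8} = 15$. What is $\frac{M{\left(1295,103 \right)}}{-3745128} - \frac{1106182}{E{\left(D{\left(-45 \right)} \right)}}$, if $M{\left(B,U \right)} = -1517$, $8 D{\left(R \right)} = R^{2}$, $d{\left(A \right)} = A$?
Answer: $\frac{1517}{3745128} + \frac{17698912 \sqrt{2}}{12848625} \approx 1.9485$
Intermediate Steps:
$D{\left(R \right)} = \frac{R^{2}}{8}$
$k = -120$ ($k = \left(-8\right) 15 = -120$)
$E{\left(n \right)} = - 141 n^{\frac{3}{2}}$ ($E{\left(n \right)} = \left(-120 - 21\right) n \sqrt{n} = - 141 n^{\frac{3}{2}}$)
$\frac{M{\left(1295,103 \right)}}{-3745128} - \frac{1106182}{E{\left(D{\left(-45 \right)} \right)}} = - \frac{1517}{-3745128} - \frac{1106182}{\left(-141\right) \left(\frac{\left(-45\right)^{2}}{8}\right)^{\frac{3}{2}}} = \left(-1517\right) \left(- \frac{1}{3745128}\right) - \frac{1106182}{\left(-141\right) \left(\frac{1}{8} \cdot 2025\right)^{\frac{3}{2}}} = \frac{1517}{3745128} - \frac{1106182}{\left(-141\right) \left(\frac{2025}{8}\right)^{\frac{3}{2}}} = \frac{1517}{3745128} - \frac{1106182}{\left(-141\right) \frac{91125 \sqrt{2}}{32}} = \frac{1517}{3745128} - \frac{1106182}{\left(- \frac{12848625}{32}\right) \sqrt{2}} = \frac{1517}{3745128} - 1106182 \left(- \frac{16 \sqrt{2}}{12848625}\right) = \frac{1517}{3745128} + \frac{17698912 \sqrt{2}}{12848625}$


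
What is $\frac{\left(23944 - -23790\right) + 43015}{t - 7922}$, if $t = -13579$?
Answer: $- \frac{90749}{21501} \approx -4.2207$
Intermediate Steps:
$\frac{\left(23944 - -23790\right) + 43015}{t - 7922} = \frac{\left(23944 - -23790\right) + 43015}{-13579 - 7922} = \frac{\left(23944 + 23790\right) + 43015}{-21501} = \left(47734 + 43015\right) \left(- \frac{1}{21501}\right) = 90749 \left(- \frac{1}{21501}\right) = - \frac{90749}{21501}$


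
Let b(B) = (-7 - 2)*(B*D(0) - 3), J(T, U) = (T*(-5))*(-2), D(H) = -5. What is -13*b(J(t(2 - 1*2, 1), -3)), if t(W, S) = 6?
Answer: -35451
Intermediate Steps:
J(T, U) = 10*T (J(T, U) = -5*T*(-2) = 10*T)
b(B) = 27 + 45*B (b(B) = (-7 - 2)*(B*(-5) - 3) = -9*(-5*B - 3) = -9*(-3 - 5*B) = 27 + 45*B)
-13*b(J(t(2 - 1*2, 1), -3)) = -13*(27 + 45*(10*6)) = -13*(27 + 45*60) = -13*(27 + 2700) = -13*2727 = -35451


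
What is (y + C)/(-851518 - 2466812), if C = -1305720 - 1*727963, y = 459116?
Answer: 1574567/3318330 ≈ 0.47451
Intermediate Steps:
C = -2033683 (C = -1305720 - 727963 = -2033683)
(y + C)/(-851518 - 2466812) = (459116 - 2033683)/(-851518 - 2466812) = -1574567/(-3318330) = -1574567*(-1/3318330) = 1574567/3318330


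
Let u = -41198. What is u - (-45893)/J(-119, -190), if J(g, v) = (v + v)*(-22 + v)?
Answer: -3318864987/80560 ≈ -41197.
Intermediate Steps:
J(g, v) = 2*v*(-22 + v) (J(g, v) = (2*v)*(-22 + v) = 2*v*(-22 + v))
u - (-45893)/J(-119, -190) = -41198 - (-45893)/(2*(-190)*(-22 - 190)) = -41198 - (-45893)/(2*(-190)*(-212)) = -41198 - (-45893)/80560 = -41198 - 1*(-45893/80560) = -41198 + 45893/80560 = -3318864987/80560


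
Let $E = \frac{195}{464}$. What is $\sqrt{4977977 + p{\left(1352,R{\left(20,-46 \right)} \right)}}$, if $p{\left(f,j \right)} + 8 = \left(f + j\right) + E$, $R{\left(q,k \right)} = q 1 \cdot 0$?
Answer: $\frac{\sqrt{67001749031}}{116} \approx 2231.4$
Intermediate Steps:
$E = \frac{195}{464}$ ($E = 195 \cdot \frac{1}{464} = \frac{195}{464} \approx 0.42026$)
$R{\left(q,k \right)} = 0$ ($R{\left(q,k \right)} = q 0 = 0$)
$p{\left(f,j \right)} = - \frac{3517}{464} + f + j$ ($p{\left(f,j \right)} = -8 + \left(\left(f + j\right) + \frac{195}{464}\right) = -8 + \left(\frac{195}{464} + f + j\right) = - \frac{3517}{464} + f + j$)
$\sqrt{4977977 + p{\left(1352,R{\left(20,-46 \right)} \right)}} = \sqrt{4977977 + \left(- \frac{3517}{464} + 1352 + 0\right)} = \sqrt{4977977 + \frac{623811}{464}} = \sqrt{\frac{2310405139}{464}} = \frac{\sqrt{67001749031}}{116}$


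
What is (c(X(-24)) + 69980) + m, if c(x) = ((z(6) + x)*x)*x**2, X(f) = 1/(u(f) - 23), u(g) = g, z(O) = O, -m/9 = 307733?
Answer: -13173269782458/4879681 ≈ -2.6996e+6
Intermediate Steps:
m = -2769597 (m = -9*307733 = -2769597)
X(f) = 1/(-23 + f) (X(f) = 1/(f - 23) = 1/(-23 + f))
c(x) = x**3*(6 + x) (c(x) = ((6 + x)*x)*x**2 = (x*(6 + x))*x**2 = x**3*(6 + x))
(c(X(-24)) + 69980) + m = ((1/(-23 - 24))**3*(6 + 1/(-23 - 24)) + 69980) - 2769597 = ((1/(-47))**3*(6 + 1/(-47)) + 69980) - 2769597 = ((-1/47)**3*(6 - 1/47) + 69980) - 2769597 = (-1/103823*281/47 + 69980) - 2769597 = (-281/4879681 + 69980) - 2769597 = 341480076099/4879681 - 2769597 = -13173269782458/4879681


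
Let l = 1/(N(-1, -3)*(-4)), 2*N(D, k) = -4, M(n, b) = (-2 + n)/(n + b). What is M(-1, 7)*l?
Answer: -1/16 ≈ -0.062500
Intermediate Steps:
M(n, b) = (-2 + n)/(b + n)
N(D, k) = -2 (N(D, k) = (½)*(-4) = -2)
l = ⅛ (l = 1/(-2*(-4)) = 1/8 = ⅛ ≈ 0.12500)
M(-1, 7)*l = ((-2 - 1)/(7 - 1))*(⅛) = (-3/6)*(⅛) = ((⅙)*(-3))*(⅛) = -½*⅛ = -1/16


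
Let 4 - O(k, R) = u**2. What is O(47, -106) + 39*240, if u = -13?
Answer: 9195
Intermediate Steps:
O(k, R) = -165 (O(k, R) = 4 - 1*(-13)**2 = 4 - 1*169 = 4 - 169 = -165)
O(47, -106) + 39*240 = -165 + 39*240 = -165 + 9360 = 9195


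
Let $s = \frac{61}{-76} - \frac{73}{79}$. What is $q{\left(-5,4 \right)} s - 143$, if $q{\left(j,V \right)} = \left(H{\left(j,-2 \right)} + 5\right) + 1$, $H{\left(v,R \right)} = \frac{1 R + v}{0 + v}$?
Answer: $- \frac{4676439}{30020} \approx -155.78$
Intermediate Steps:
$H{\left(v,R \right)} = \frac{R + v}{v}$
$s = - \frac{10367}{6004}$ ($s = 61 \left(- \frac{1}{76}\right) - \frac{73}{79} = - \frac{61}{76} - \frac{73}{79} = - \frac{10367}{6004} \approx -1.7267$)
$q{\left(j,V \right)} = 6 + \frac{-2 + j}{j}$ ($q{\left(j,V \right)} = \left(\frac{-2 + j}{j} + 5\right) + 1 = \left(5 + \frac{-2 + j}{j}\right) + 1 = 6 + \frac{-2 + j}{j}$)
$q{\left(-5,4 \right)} s - 143 = \left(7 - \frac{2}{-5}\right) \left(- \frac{10367}{6004}\right) - 143 = \left(7 - - \frac{2}{5}\right) \left(- \frac{10367}{6004}\right) - 143 = \left(7 + \frac{2}{5}\right) \left(- \frac{10367}{6004}\right) - 143 = \frac{37}{5} \left(- \frac{10367}{6004}\right) - 143 = - \frac{383579}{30020} - 143 = - \frac{4676439}{30020}$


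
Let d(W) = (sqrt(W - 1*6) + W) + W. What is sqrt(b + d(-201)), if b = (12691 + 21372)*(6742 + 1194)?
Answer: sqrt(270323566 + 3*I*sqrt(23)) ≈ 16442.0 + 0.e-4*I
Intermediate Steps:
b = 270323968 (b = 34063*7936 = 270323968)
d(W) = sqrt(-6 + W) + 2*W (d(W) = (sqrt(W - 6) + W) + W = (sqrt(-6 + W) + W) + W = (W + sqrt(-6 + W)) + W = sqrt(-6 + W) + 2*W)
sqrt(b + d(-201)) = sqrt(270323968 + (sqrt(-6 - 201) + 2*(-201))) = sqrt(270323968 + (sqrt(-207) - 402)) = sqrt(270323968 + (3*I*sqrt(23) - 402)) = sqrt(270323968 + (-402 + 3*I*sqrt(23))) = sqrt(270323566 + 3*I*sqrt(23))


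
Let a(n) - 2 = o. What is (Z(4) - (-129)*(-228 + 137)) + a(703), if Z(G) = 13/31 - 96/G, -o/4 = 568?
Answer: -435010/31 ≈ -14033.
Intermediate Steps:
o = -2272 (o = -4*568 = -2272)
Z(G) = 13/31 - 96/G (Z(G) = 13*(1/31) - 96/G = 13/31 - 96/G)
a(n) = -2270 (a(n) = 2 - 2272 = -2270)
(Z(4) - (-129)*(-228 + 137)) + a(703) = ((13/31 - 96/4) - (-129)*(-228 + 137)) - 2270 = ((13/31 - 96*¼) - (-129)*(-91)) - 2270 = ((13/31 - 24) - 1*11739) - 2270 = (-731/31 - 11739) - 2270 = -364640/31 - 2270 = -435010/31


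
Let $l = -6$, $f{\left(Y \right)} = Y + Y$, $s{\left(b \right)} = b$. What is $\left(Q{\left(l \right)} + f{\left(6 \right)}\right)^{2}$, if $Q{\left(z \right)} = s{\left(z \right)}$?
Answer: $36$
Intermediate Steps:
$f{\left(Y \right)} = 2 Y$
$Q{\left(z \right)} = z$
$\left(Q{\left(l \right)} + f{\left(6 \right)}\right)^{2} = \left(-6 + 2 \cdot 6\right)^{2} = \left(-6 + 12\right)^{2} = 6^{2} = 36$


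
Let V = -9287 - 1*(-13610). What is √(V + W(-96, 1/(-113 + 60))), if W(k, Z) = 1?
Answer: 2*√1081 ≈ 65.757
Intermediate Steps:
V = 4323 (V = -9287 + 13610 = 4323)
√(V + W(-96, 1/(-113 + 60))) = √(4323 + 1) = √4324 = 2*√1081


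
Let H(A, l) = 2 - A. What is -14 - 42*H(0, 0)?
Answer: -98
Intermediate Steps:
-14 - 42*H(0, 0) = -14 - 42*(2 - 1*0) = -14 - 42*(2 + 0) = -14 - 42*2 = -14 - 84 = -98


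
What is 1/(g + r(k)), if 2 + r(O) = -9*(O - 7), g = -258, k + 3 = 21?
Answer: -1/359 ≈ -0.0027855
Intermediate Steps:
k = 18 (k = -3 + 21 = 18)
r(O) = 61 - 9*O (r(O) = -2 - 9*(O - 7) = -2 - 9*(-7 + O) = -2 + (63 - 9*O) = 61 - 9*O)
1/(g + r(k)) = 1/(-258 + (61 - 9*18)) = 1/(-258 + (61 - 162)) = 1/(-258 - 101) = 1/(-359) = -1/359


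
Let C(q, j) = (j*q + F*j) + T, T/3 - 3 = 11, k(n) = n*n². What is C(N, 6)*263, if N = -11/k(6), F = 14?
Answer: 1190075/36 ≈ 33058.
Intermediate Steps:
k(n) = n³
T = 42 (T = 9 + 3*11 = 9 + 33 = 42)
N = -11/216 (N = -11/(6³) = -11/216 ≈ -0.050926)
C(q, j) = 42 + 14*j + j*q (C(q, j) = (j*q + 14*j) + 42 = (14*j + j*q) + 42 = 42 + 14*j + j*q)
C(N, 6)*263 = (42 + 14*6 + 6*(-11/216))*263 = (42 + 84 - 11/36)*263 = (4525/36)*263 = 1190075/36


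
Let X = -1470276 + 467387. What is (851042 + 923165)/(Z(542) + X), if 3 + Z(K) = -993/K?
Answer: -961620194/543568457 ≈ -1.7691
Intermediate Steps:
Z(K) = -3 - 993/K
X = -1002889
(851042 + 923165)/(Z(542) + X) = (851042 + 923165)/((-3 - 993/542) - 1002889) = 1774207/((-3 - 993*1/542) - 1002889) = 1774207/((-3 - 993/542) - 1002889) = 1774207/(-2619/542 - 1002889) = 1774207/(-543568457/542) = 1774207*(-542/543568457) = -961620194/543568457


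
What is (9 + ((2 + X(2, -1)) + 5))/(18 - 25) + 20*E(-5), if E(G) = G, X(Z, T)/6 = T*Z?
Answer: -704/7 ≈ -100.57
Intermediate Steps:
X(Z, T) = 6*T*Z (X(Z, T) = 6*(T*Z) = 6*T*Z)
(9 + ((2 + X(2, -1)) + 5))/(18 - 25) + 20*E(-5) = (9 + ((2 + 6*(-1)*2) + 5))/(18 - 25) + 20*(-5) = (9 + ((2 - 12) + 5))/(-7) - 100 = (9 + (-10 + 5))*(-1/7) - 100 = (9 - 5)*(-1/7) - 100 = 4*(-1/7) - 100 = -4/7 - 100 = -704/7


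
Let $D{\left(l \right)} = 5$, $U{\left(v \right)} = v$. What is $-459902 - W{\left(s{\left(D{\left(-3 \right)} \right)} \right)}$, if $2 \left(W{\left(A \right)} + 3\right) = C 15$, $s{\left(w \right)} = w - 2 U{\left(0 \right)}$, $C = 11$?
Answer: $- \frac{919963}{2} \approx -4.5998 \cdot 10^{5}$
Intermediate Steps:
$s{\left(w \right)} = w$ ($s{\left(w \right)} = w - 0 = w + 0 = w$)
$W{\left(A \right)} = \frac{159}{2}$ ($W{\left(A \right)} = -3 + \frac{11 \cdot 15}{2} = -3 + \frac{1}{2} \cdot 165 = -3 + \frac{165}{2} = \frac{159}{2}$)
$-459902 - W{\left(s{\left(D{\left(-3 \right)} \right)} \right)} = -459902 - \frac{159}{2} = - \frac{919963}{2}$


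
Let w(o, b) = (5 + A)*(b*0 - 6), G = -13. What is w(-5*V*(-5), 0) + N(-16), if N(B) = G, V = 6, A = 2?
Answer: -55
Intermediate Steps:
N(B) = -13
w(o, b) = -42 (w(o, b) = (5 + 2)*(b*0 - 6) = 7*(0 - 6) = 7*(-6) = -42)
w(-5*V*(-5), 0) + N(-16) = -42 - 13 = -55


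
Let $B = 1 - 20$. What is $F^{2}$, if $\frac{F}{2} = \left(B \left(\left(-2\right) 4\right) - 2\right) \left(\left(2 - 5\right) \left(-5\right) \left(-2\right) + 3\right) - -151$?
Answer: $60808804$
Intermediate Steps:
$B = -19$ ($B = 1 - 20 = -19$)
$F = -7798$ ($F = 2 \left(\left(- 19 \left(\left(-2\right) 4\right) - 2\right) \left(\left(2 - 5\right) \left(-5\right) \left(-2\right) + 3\right) - -151\right) = 2 \left(\left(\left(-19\right) \left(-8\right) - 2\right) \left(\left(2 - 5\right) \left(-5\right) \left(-2\right) + 3\right) + 151\right) = 2 \left(\left(152 - 2\right) \left(\left(-3\right) \left(-5\right) \left(-2\right) + 3\right) + 151\right) = 2 \left(150 \left(15 \left(-2\right) + 3\right) + 151\right) = 2 \left(150 \left(-30 + 3\right) + 151\right) = 2 \left(150 \left(-27\right) + 151\right) = 2 \left(-4050 + 151\right) = 2 \left(-3899\right) = -7798$)
$F^{2} = \left(-7798\right)^{2} = 60808804$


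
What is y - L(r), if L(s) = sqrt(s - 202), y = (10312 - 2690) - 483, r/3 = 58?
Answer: 7139 - 2*I*sqrt(7) ≈ 7139.0 - 5.2915*I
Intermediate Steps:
r = 174 (r = 3*58 = 174)
y = 7139 (y = 7622 - 483 = 7139)
L(s) = sqrt(-202 + s)
y - L(r) = 7139 - sqrt(-202 + 174) = 7139 - sqrt(-28) = 7139 - 2*I*sqrt(7)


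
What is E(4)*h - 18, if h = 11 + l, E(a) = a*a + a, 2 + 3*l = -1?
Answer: 182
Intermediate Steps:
l = -1 (l = -2/3 + (1/3)*(-1) = -2/3 - 1/3 = -1)
E(a) = a + a**2 (E(a) = a**2 + a = a + a**2)
h = 10 (h = 11 - 1 = 10)
E(4)*h - 18 = (4*(1 + 4))*10 - 18 = (4*5)*10 - 18 = 20*10 - 18 = 200 - 18 = 182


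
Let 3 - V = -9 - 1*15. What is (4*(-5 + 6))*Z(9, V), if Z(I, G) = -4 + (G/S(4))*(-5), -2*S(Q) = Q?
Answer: 254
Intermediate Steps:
S(Q) = -Q/2
V = 27 (V = 3 - (-9 - 1*15) = 3 - (-9 - 15) = 3 - 1*(-24) = 3 + 24 = 27)
Z(I, G) = -4 + 5*G/2 (Z(I, G) = -4 + (G/((-½*4)))*(-5) = -4 + (G/(-2))*(-5) = -4 + (G*(-½))*(-5) = -4 - G/2*(-5) = -4 + 5*G/2)
(4*(-5 + 6))*Z(9, V) = (4*(-5 + 6))*(-4 + (5/2)*27) = (4*1)*(-4 + 135/2) = 4*(127/2) = 254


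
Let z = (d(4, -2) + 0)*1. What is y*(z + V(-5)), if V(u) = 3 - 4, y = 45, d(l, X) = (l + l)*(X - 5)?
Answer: -2565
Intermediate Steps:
d(l, X) = 2*l*(-5 + X) (d(l, X) = (2*l)*(-5 + X) = 2*l*(-5 + X))
z = -56 (z = (2*4*(-5 - 2) + 0)*1 = (2*4*(-7) + 0)*1 = (-56 + 0)*1 = -56*1 = -56)
V(u) = -1
y*(z + V(-5)) = 45*(-56 - 1) = 45*(-57) = -2565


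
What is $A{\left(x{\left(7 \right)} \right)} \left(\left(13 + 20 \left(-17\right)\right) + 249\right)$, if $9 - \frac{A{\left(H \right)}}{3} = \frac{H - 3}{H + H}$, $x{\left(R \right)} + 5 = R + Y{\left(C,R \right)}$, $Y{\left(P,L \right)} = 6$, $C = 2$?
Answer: $- \frac{16263}{8} \approx -2032.9$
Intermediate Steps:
$x{\left(R \right)} = 1 + R$ ($x{\left(R \right)} = -5 + \left(R + 6\right) = -5 + \left(6 + R\right) = 1 + R$)
$A{\left(H \right)} = 27 - \frac{3 \left(-3 + H\right)}{2 H}$ ($A{\left(H \right)} = 27 - 3 \frac{H - 3}{H + H} = 27 - 3 \frac{-3 + H}{2 H} = 27 - \frac{3 \left(-3 + H\right)}{2 H}$)
$A{\left(x{\left(7 \right)} \right)} \left(\left(13 + 20 \left(-17\right)\right) + 249\right) = \frac{3 \left(3 + 17 \left(1 + 7\right)\right)}{2 \left(1 + 7\right)} \left(\left(13 + 20 \left(-17\right)\right) + 249\right) = \frac{3 \left(3 + 17 \cdot 8\right)}{2 \cdot 8} \left(\left(13 - 340\right) + 249\right) = \frac{3}{2} \cdot \frac{1}{8} \left(3 + 136\right) \left(-327 + 249\right) = \frac{3}{2} \cdot \frac{1}{8} \cdot 139 \left(-78\right) = \frac{417}{16} \left(-78\right) = - \frac{16263}{8}$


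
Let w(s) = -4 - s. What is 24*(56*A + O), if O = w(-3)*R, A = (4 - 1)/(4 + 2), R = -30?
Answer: 1392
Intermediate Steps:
A = 1/2 (A = 3/6 = 3*(1/6) = 1/2 ≈ 0.50000)
O = 30 (O = (-4 - 1*(-3))*(-30) = (-4 + 3)*(-30) = -1*(-30) = 30)
24*(56*A + O) = 24*(56*(1/2) + 30) = 24*(28 + 30) = 24*58 = 1392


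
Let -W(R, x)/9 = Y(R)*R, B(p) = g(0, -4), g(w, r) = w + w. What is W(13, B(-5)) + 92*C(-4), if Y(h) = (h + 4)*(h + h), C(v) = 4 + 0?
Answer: -51346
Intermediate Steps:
C(v) = 4
Y(h) = 2*h*(4 + h) (Y(h) = (4 + h)*(2*h) = 2*h*(4 + h))
g(w, r) = 2*w
B(p) = 0 (B(p) = 2*0 = 0)
W(R, x) = -18*R²*(4 + R) (W(R, x) = -9*2*R*(4 + R)*R = -18*R²*(4 + R))
W(13, B(-5)) + 92*C(-4) = 18*13²*(-4 - 1*13) + 92*4 = 18*169*(-4 - 13) + 368 = 18*169*(-17) + 368 = -51714 + 368 = -51346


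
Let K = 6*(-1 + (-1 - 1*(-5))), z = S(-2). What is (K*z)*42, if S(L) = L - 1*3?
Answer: -3780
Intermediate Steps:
S(L) = -3 + L (S(L) = L - 3 = -3 + L)
z = -5 (z = -3 - 2 = -5)
K = 18 (K = 6*(-1 + (-1 + 5)) = 6*(-1 + 4) = 6*3 = 18)
(K*z)*42 = (18*(-5))*42 = -90*42 = -3780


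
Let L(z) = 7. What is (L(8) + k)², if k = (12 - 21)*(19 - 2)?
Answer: 21316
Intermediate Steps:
k = -153 (k = -9*17 = -153)
(L(8) + k)² = (7 - 153)² = (-146)² = 21316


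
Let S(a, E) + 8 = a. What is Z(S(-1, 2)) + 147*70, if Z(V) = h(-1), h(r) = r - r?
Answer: 10290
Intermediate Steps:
S(a, E) = -8 + a
h(r) = 0
Z(V) = 0
Z(S(-1, 2)) + 147*70 = 0 + 147*70 = 0 + 10290 = 10290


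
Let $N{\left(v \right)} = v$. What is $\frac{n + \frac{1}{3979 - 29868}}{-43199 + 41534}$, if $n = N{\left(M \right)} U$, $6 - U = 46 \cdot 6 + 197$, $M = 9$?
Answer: $\frac{108811468}{43105185} \approx 2.5243$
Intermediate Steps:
$U = -467$ ($U = 6 - \left(46 \cdot 6 + 197\right) = 6 - \left(276 + 197\right) = 6 - 473 = -467$)
$n = -4203$ ($n = 9 \left(-467\right) = -4203$)
$\frac{n + \frac{1}{3979 - 29868}}{-43199 + 41534} = \frac{-4203 + \frac{1}{3979 - 29868}}{-43199 + 41534} = \frac{-4203 + \frac{1}{-25889}}{-1665} = \left(-4203 - \frac{1}{25889}\right) \left(- \frac{1}{1665}\right) = \left(- \frac{108811468}{25889}\right) \left(- \frac{1}{1665}\right) = \frac{108811468}{43105185}$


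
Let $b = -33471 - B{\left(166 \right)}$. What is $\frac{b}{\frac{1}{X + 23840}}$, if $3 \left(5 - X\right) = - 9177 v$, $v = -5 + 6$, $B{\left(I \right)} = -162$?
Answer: $-896145336$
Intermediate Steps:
$v = 1$
$X = 3064$ ($X = 5 - \frac{\left(-9177\right) 1}{3} = 5 - -3059 = 5 + 3059 = 3064$)
$b = -33309$ ($b = -33471 - -162 = -33471 + 162 = -33309$)
$\frac{b}{\frac{1}{X + 23840}} = - \frac{33309}{\frac{1}{3064 + 23840}} = - \frac{33309}{\frac{1}{26904}} = - 33309 \frac{1}{\frac{1}{26904}} = \left(-33309\right) 26904 = -896145336$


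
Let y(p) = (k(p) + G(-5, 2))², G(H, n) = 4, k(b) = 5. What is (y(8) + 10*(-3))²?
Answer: 2601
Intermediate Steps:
y(p) = 81 (y(p) = (5 + 4)² = 9² = 81)
(y(8) + 10*(-3))² = (81 + 10*(-3))² = (81 - 30)² = 51² = 2601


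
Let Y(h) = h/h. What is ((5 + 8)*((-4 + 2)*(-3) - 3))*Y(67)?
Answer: 39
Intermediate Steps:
Y(h) = 1
((5 + 8)*((-4 + 2)*(-3) - 3))*Y(67) = ((5 + 8)*((-4 + 2)*(-3) - 3))*1 = (13*(-2*(-3) - 3))*1 = (13*(6 - 3))*1 = (13*3)*1 = 39*1 = 39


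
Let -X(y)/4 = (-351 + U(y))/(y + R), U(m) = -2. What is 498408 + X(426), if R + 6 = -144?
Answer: 34390505/69 ≈ 4.9841e+5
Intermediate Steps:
R = -150 (R = -6 - 144 = -150)
X(y) = 1412/(-150 + y) (X(y) = -4*(-351 - 2)/(y - 150) = -(-1412)/(-150 + y) = 1412/(-150 + y))
498408 + X(426) = 498408 + 1412/(-150 + 426) = 498408 + 1412/276 = 498408 + 1412*(1/276) = 498408 + 353/69 = 34390505/69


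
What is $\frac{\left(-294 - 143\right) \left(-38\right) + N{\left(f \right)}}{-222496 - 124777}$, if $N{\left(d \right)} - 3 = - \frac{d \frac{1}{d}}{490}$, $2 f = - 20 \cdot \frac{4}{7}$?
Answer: $- \frac{8138409}{170163770} \approx -0.047827$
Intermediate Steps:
$f = - \frac{40}{7}$ ($f = \frac{\left(-20\right) \frac{4}{7}}{2} = \frac{1}{2} \left(- \frac{80}{7}\right) = - \frac{40}{7} \approx -5.7143$)
$N{\left(d \right)} = \frac{1469}{490}$ ($N{\left(d \right)} = 3 - \frac{d \frac{1}{d}}{490} = 3 - 1 \cdot \frac{1}{490} = 3 - \frac{1}{490} = \frac{1469}{490}$)
$\frac{\left(-294 - 143\right) \left(-38\right) + N{\left(f \right)}}{-222496 - 124777} = \frac{\left(-294 - 143\right) \left(-38\right) + \frac{1469}{490}}{-222496 - 124777} = \frac{\left(-437\right) \left(-38\right) + \frac{1469}{490}}{-347273} = \left(16606 + \frac{1469}{490}\right) \left(- \frac{1}{347273}\right) = \frac{8138409}{490} \left(- \frac{1}{347273}\right) = - \frac{8138409}{170163770}$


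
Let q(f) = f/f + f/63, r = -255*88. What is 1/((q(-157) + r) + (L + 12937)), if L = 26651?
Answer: 63/1080230 ≈ 5.8321e-5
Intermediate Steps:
r = -22440
q(f) = 1 + f/63 (q(f) = 1 + f*(1/63) = 1 + f/63)
1/((q(-157) + r) + (L + 12937)) = 1/(((1 + (1/63)*(-157)) - 22440) + (26651 + 12937)) = 1/(((1 - 157/63) - 22440) + 39588) = 1/((-94/63 - 22440) + 39588) = 1/(-1413814/63 + 39588) = 1/(1080230/63) = 63/1080230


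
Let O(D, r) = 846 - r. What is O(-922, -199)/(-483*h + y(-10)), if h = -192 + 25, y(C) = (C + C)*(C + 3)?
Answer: 1045/80801 ≈ 0.012933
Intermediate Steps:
y(C) = 2*C*(3 + C) (y(C) = (2*C)*(3 + C) = 2*C*(3 + C))
h = -167
O(-922, -199)/(-483*h + y(-10)) = (846 - 1*(-199))/(-483*(-167) + 2*(-10)*(3 - 10)) = (846 + 199)/(80661 + 2*(-10)*(-7)) = 1045/(80661 + 140) = 1045/80801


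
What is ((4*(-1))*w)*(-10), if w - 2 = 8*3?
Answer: 1040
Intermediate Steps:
w = 26 (w = 2 + 8*3 = 2 + 24 = 26)
((4*(-1))*w)*(-10) = ((4*(-1))*26)*(-10) = -4*26*(-10) = -104*(-10) = 1040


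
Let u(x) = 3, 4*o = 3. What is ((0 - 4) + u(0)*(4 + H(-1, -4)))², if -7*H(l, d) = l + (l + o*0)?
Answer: 3844/49 ≈ 78.449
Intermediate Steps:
o = ¾ (o = (¼)*3 = ¾ ≈ 0.75000)
H(l, d) = -2*l/7 (H(l, d) = -(l + (l + (¾)*0))/7 = -(l + (l + 0))/7 = -(l + l)/7 = -2*l/7)
((0 - 4) + u(0)*(4 + H(-1, -4)))² = ((0 - 4) + 3*(4 - 2/7*(-1)))² = (-4 + 3*(4 + 2/7))² = (-4 + 3*(30/7))² = (-4 + 90/7)² = (62/7)² = 3844/49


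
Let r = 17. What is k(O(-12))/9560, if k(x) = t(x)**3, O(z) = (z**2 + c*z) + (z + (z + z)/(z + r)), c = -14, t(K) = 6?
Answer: 27/1195 ≈ 0.022594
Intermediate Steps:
O(z) = z**2 - 13*z + 2*z/(17 + z) (O(z) = (z**2 - 14*z) + (z + (z + z)/(z + 17)) = (z**2 - 14*z) + (z + (2*z)/(17 + z)) = (z**2 - 14*z) + (z + 2*z/(17 + z)) = z**2 - 13*z + 2*z/(17 + z))
k(x) = 216 (k(x) = 6**3 = 216)
k(O(-12))/9560 = 216/9560 = 216*(1/9560) = 27/1195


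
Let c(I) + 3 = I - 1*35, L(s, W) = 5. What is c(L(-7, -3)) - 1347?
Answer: -1380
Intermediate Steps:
c(I) = -38 + I (c(I) = -3 + (I - 1*35) = -3 + (I - 35) = -3 + (-35 + I) = -38 + I)
c(L(-7, -3)) - 1347 = (-38 + 5) - 1347 = -33 - 1347 = -1380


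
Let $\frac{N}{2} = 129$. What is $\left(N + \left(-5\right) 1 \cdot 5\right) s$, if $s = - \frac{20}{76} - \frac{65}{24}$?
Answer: $- \frac{315715}{456} \approx -692.36$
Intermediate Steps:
$N = 258$ ($N = 2 \cdot 129 = 258$)
$s = - \frac{1355}{456}$ ($s = \left(-20\right) \frac{1}{76} - \frac{65}{24} = - \frac{5}{19} - \frac{65}{24} = - \frac{1355}{456} \approx -2.9715$)
$\left(N + \left(-5\right) 1 \cdot 5\right) s = \left(258 + \left(-5\right) 1 \cdot 5\right) \left(- \frac{1355}{456}\right) = \left(258 - 25\right) \left(- \frac{1355}{456}\right) = 233 \left(- \frac{1355}{456}\right) = - \frac{315715}{456}$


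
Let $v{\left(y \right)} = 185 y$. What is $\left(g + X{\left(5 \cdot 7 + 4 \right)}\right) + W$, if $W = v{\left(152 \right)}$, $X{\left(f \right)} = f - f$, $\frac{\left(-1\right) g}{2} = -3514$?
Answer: $35148$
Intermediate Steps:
$g = 7028$ ($g = \left(-2\right) \left(-3514\right) = 7028$)
$X{\left(f \right)} = 0$
$W = 28120$ ($W = 185 \cdot 152 = 28120$)
$\left(g + X{\left(5 \cdot 7 + 4 \right)}\right) + W = \left(7028 + 0\right) + 28120 = 7028 + 28120 = 35148$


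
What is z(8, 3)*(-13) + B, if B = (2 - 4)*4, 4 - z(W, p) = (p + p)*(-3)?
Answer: -294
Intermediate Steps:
z(W, p) = 4 + 6*p (z(W, p) = 4 - (p + p)*(-3) = 4 - 2*p*(-3) = 4 - (-6)*p = 4 + 6*p)
B = -8 (B = -2*4 = -8)
z(8, 3)*(-13) + B = (4 + 6*3)*(-13) - 8 = (4 + 18)*(-13) - 8 = 22*(-13) - 8 = -286 - 8 = -294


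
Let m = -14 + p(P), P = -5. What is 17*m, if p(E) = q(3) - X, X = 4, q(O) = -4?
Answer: -374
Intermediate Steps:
p(E) = -8 (p(E) = -4 - 1*4 = -4 - 4 = -8)
m = -22 (m = -14 - 8 = -22)
17*m = 17*(-22) = -374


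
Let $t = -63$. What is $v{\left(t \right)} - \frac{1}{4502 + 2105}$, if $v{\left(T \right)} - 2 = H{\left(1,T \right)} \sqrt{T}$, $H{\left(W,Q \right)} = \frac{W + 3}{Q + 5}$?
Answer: $\frac{13213}{6607} - \frac{6 i \sqrt{7}}{29} \approx 1.9998 - 0.5474 i$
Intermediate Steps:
$H{\left(W,Q \right)} = \frac{3 + W}{5 + Q}$
$v{\left(T \right)} = 2 + \frac{4 \sqrt{T}}{5 + T}$ ($v{\left(T \right)} = 2 + \frac{3 + 1}{5 + T} \sqrt{T} = 2 + \frac{1}{5 + T} 4 \sqrt{T} = 2 + \frac{4}{5 + T} \sqrt{T} = 2 + \frac{4 \sqrt{T}}{5 + T}$)
$v{\left(t \right)} - \frac{1}{4502 + 2105} = \frac{2 \left(5 - 63 + 2 \sqrt{-63}\right)}{5 - 63} - \frac{1}{4502 + 2105} = \frac{2 \left(5 - 63 + 2 \cdot 3 i \sqrt{7}\right)}{-58} - \frac{1}{6607} = 2 \left(- \frac{1}{58}\right) \left(5 - 63 + 6 i \sqrt{7}\right) - \frac{1}{6607} = 2 \left(- \frac{1}{58}\right) \left(-58 + 6 i \sqrt{7}\right) - \frac{1}{6607} = \left(2 - \frac{6 i \sqrt{7}}{29}\right) - \frac{1}{6607} = \frac{13213}{6607} - \frac{6 i \sqrt{7}}{29}$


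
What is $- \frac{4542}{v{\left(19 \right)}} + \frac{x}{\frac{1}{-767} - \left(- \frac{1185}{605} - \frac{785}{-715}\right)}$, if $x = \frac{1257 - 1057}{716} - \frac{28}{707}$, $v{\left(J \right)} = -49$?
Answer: $\frac{938513929876}{10094500045} \approx 92.973$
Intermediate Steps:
$x = \frac{4334}{18079}$ ($x = \left(1257 - 1057\right) \frac{1}{716} - \frac{4}{101} = 200 \cdot \frac{1}{716} - \frac{4}{101} = \frac{50}{179} - \frac{4}{101} = \frac{4334}{18079} \approx 0.23973$)
$- \frac{4542}{v{\left(19 \right)}} + \frac{x}{\frac{1}{-767} - \left(- \frac{1185}{605} - \frac{785}{-715}\right)} = - \frac{4542}{-49} + \frac{4334}{18079 \left(\frac{1}{-767} - \left(- \frac{1185}{605} - \frac{785}{-715}\right)\right)} = \left(-4542\right) \left(- \frac{1}{49}\right) + \frac{4334}{18079 \left(- \frac{1}{767} - \left(\left(-1185\right) \frac{1}{605} - - \frac{157}{143}\right)\right)} = \frac{4542}{49} + \frac{4334}{18079 \left(- \frac{1}{767} - \left(- \frac{237}{121} + \frac{157}{143}\right)\right)} = \frac{4542}{49} + \frac{4334}{18079 \left(- \frac{1}{767} - - \frac{1354}{1573}\right)} = \frac{4542}{49} + \frac{4334}{18079 \left(- \frac{1}{767} + \frac{1354}{1573}\right)} = \frac{4542}{49} + \frac{4334}{18079 \cdot \frac{79765}{92807}} = \frac{4542}{49} + \frac{4334}{18079} \cdot \frac{92807}{79765} = \frac{4542}{49} + \frac{402225538}{1442071435} = \frac{938513929876}{10094500045}$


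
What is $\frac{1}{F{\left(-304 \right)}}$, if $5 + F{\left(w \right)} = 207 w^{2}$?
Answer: $\frac{1}{19130107} \approx 5.2274 \cdot 10^{-8}$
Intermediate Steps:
$F{\left(w \right)} = -5 + 207 w^{2}$
$\frac{1}{F{\left(-304 \right)}} = \frac{1}{-5 + 207 \left(-304\right)^{2}} = \frac{1}{-5 + 207 \cdot 92416} = \frac{1}{-5 + 19130112} = \frac{1}{19130107}$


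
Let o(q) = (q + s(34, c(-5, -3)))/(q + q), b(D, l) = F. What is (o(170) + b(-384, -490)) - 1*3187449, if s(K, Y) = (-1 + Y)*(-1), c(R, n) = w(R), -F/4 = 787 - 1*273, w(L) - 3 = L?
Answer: -1084431527/340 ≈ -3.1895e+6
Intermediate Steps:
w(L) = 3 + L
F = -2056 (F = -4*(787 - 1*273) = -4*(787 - 273) = -4*514 = -2056)
c(R, n) = 3 + R
s(K, Y) = 1 - Y
b(D, l) = -2056
o(q) = (3 + q)/(2*q) (o(q) = (q + (1 - (3 - 5)))/(q + q) = (q + (1 - 1*(-2)))/((2*q)) = (q + (1 + 2))*(1/(2*q)) = (q + 3)*(1/(2*q)) = (3 + q)*(1/(2*q)) = (3 + q)/(2*q))
(o(170) + b(-384, -490)) - 1*3187449 = ((½)*(3 + 170)/170 - 2056) - 1*3187449 = ((½)*(1/170)*173 - 2056) - 3187449 = (173/340 - 2056) - 3187449 = -698867/340 - 3187449 = -1084431527/340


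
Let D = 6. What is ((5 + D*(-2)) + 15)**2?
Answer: 64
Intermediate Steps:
((5 + D*(-2)) + 15)**2 = ((5 + 6*(-2)) + 15)**2 = ((5 - 12) + 15)**2 = (-7 + 15)**2 = 8**2 = 64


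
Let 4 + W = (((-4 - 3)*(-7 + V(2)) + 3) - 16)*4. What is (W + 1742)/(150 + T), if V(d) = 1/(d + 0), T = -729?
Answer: -1868/579 ≈ -3.2263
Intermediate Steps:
V(d) = 1/d
W = 126 (W = -4 + (((-4 - 3)*(-7 + 1/2) + 3) - 16)*4 = -4 + ((-7*(-7 + ½) + 3) - 16)*4 = -4 + ((-7*(-13/2) + 3) - 16)*4 = -4 + ((91/2 + 3) - 16)*4 = -4 + (97/2 - 16)*4 = -4 + (65/2)*4 = -4 + 130 = 126)
(W + 1742)/(150 + T) = (126 + 1742)/(150 - 729) = 1868/(-579) = 1868*(-1/579) = -1868/579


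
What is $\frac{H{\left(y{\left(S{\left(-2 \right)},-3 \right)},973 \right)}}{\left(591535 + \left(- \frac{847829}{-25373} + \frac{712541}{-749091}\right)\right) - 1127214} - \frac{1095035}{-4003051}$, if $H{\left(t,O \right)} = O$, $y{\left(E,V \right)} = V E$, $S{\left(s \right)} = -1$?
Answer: $\frac{11074373604668379816296}{40754523810591444925201} \approx 0.27173$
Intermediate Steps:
$y{\left(E,V \right)} = E V$
$\frac{H{\left(y{\left(S{\left(-2 \right)},-3 \right)},973 \right)}}{\left(591535 + \left(- \frac{847829}{-25373} + \frac{712541}{-749091}\right)\right) - 1127214} - \frac{1095035}{-4003051} = \frac{973}{\left(591535 + \left(- \frac{847829}{-25373} + \frac{712541}{-749091}\right)\right) - 1127214} - \frac{1095035}{-4003051} = \frac{973}{\left(591535 + \left(\left(-847829\right) \left(- \frac{1}{25373}\right) + 712541 \left(- \frac{1}{749091}\right)\right)\right) - 1127214} - - \frac{1095035}{4003051} = \frac{973}{\left(591535 + \left(\frac{847829}{25373} - \frac{712541}{749091}\right)\right) - 1127214} + \frac{1095035}{4003051} = \frac{973}{\left(591535 + \frac{617021770646}{19006685943}\right) - 1127214} + \frac{1095035}{4003051} = \frac{973}{\frac{11243736991063151}{19006685943} - 1127214} + \frac{1095035}{4003051} = \frac{973}{- \frac{10180865497489651}{19006685943}} + \frac{1095035}{4003051} = 973 \left(- \frac{19006685943}{10180865497489651}\right) + \frac{1095035}{4003051} = - \frac{18493505422539}{10180865497489651} + \frac{1095035}{4003051} = \frac{11074373604668379816296}{40754523810591444925201}$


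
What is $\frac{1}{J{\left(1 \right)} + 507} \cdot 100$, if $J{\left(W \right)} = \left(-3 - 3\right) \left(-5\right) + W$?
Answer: $\frac{50}{269} \approx 0.18587$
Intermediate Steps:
$J{\left(W \right)} = 30 + W$ ($J{\left(W \right)} = \left(-3 - 3\right) \left(-5\right) + W = \left(-6\right) \left(-5\right) + W = 30 + W$)
$\frac{1}{J{\left(1 \right)} + 507} \cdot 100 = \frac{1}{\left(30 + 1\right) + 507} \cdot 100 = \frac{1}{31 + 507} \cdot 100 = \frac{1}{538} \cdot 100 = \frac{50}{269}$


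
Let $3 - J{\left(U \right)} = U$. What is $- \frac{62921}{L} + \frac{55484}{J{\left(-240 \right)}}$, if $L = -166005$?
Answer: $\frac{1025101247}{4482135} \approx 228.71$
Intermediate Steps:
$J{\left(U \right)} = 3 - U$
$- \frac{62921}{L} + \frac{55484}{J{\left(-240 \right)}} = - \frac{62921}{-166005} + \frac{55484}{3 - -240} = \left(-62921\right) \left(- \frac{1}{166005}\right) + \frac{55484}{3 + 240} = \frac{62921}{166005} + \frac{55484}{243} = \frac{1025101247}{4482135}$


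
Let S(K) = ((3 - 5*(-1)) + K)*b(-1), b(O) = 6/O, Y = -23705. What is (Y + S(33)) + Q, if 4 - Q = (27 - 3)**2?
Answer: -24523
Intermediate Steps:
Q = -572 (Q = 4 - (27 - 3)**2 = 4 - 1*24**2 = 4 - 1*576 = 4 - 576 = -572)
S(K) = -48 - 6*K (S(K) = ((3 - 5*(-1)) + K)*(6/(-1)) = ((3 + 5) + K)*(6*(-1)) = (8 + K)*(-6) = -48 - 6*K)
(Y + S(33)) + Q = (-23705 + (-48 - 6*33)) - 572 = (-23705 + (-48 - 198)) - 572 = (-23705 - 246) - 572 = -23951 - 572 = -24523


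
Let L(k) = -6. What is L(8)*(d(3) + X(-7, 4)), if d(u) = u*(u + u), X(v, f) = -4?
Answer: -84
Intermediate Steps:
d(u) = 2*u**2 (d(u) = u*(2*u) = 2*u**2)
L(8)*(d(3) + X(-7, 4)) = -6*(2*3**2 - 4) = -6*(2*9 - 4) = -6*(18 - 4) = -6*14 = -84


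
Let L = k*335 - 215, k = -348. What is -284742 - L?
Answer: -167947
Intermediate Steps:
L = -116795 (L = -348*335 - 215 = -116580 - 215 = -116795)
-284742 - L = -284742 - 1*(-116795) = -284742 + 116795 = -167947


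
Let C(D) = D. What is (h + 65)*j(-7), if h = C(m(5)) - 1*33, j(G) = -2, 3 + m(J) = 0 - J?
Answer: -48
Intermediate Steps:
m(J) = -3 - J (m(J) = -3 + (0 - J) = -3 - J)
h = -41 (h = (-3 - 1*5) - 1*33 = (-3 - 5) - 33 = -8 - 33 = -41)
(h + 65)*j(-7) = (-41 + 65)*(-2) = 24*(-2) = -48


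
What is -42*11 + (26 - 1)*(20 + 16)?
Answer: 438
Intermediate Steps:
-42*11 + (26 - 1)*(20 + 16) = -462 + 25*36 = -462 + 900 = 438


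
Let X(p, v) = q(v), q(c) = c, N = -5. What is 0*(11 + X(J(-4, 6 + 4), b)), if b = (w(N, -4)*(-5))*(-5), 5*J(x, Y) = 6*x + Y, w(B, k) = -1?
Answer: 0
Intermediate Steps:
J(x, Y) = Y/5 + 6*x/5 (J(x, Y) = (6*x + Y)/5 = (Y + 6*x)/5 = Y/5 + 6*x/5)
b = -25 (b = -1*(-5)*(-5) = 5*(-5) = -25)
X(p, v) = v
0*(11 + X(J(-4, 6 + 4), b)) = 0*(11 - 25) = 0*(-14) = 0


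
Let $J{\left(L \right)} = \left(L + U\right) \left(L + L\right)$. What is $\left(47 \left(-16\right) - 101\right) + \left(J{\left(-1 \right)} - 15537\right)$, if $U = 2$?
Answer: $-16392$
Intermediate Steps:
$J{\left(L \right)} = 2 L \left(2 + L\right)$ ($J{\left(L \right)} = \left(L + 2\right) \left(L + L\right) = \left(2 + L\right) 2 L = 2 L \left(2 + L\right)$)
$\left(47 \left(-16\right) - 101\right) + \left(J{\left(-1 \right)} - 15537\right) = \left(47 \left(-16\right) - 101\right) - \left(15537 + 2 \left(2 - 1\right)\right) = \left(-752 - 101\right) - \left(15537 + 2 \cdot 1\right) = -853 - 15539 = -16392$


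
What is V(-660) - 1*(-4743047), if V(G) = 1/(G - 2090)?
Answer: 13043379249/2750 ≈ 4.7430e+6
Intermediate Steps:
V(G) = 1/(-2090 + G)
V(-660) - 1*(-4743047) = 1/(-2090 - 660) - 1*(-4743047) = 1/(-2750) + 4743047 = -1/2750 + 4743047 = 13043379249/2750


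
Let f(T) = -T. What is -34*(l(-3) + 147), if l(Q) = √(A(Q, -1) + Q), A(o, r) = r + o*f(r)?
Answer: -4998 - 34*I*√7 ≈ -4998.0 - 89.956*I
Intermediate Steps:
A(o, r) = r - o*r (A(o, r) = r + o*(-r) = r - o*r)
l(Q) = √(-1 + 2*Q) (l(Q) = √(-(1 - Q) + Q) = √((-1 + Q) + Q) = √(-1 + 2*Q))
-34*(l(-3) + 147) = -34*(√(-1 + 2*(-3)) + 147) = -34*(√(-1 - 6) + 147) = -34*(√(-7) + 147) = -34*(I*√7 + 147) = -34*(147 + I*√7) = -4998 - 34*I*√7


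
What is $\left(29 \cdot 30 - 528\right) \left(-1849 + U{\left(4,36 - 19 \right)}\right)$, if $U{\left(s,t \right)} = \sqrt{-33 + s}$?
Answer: $-632358 + 342 i \sqrt{29} \approx -6.3236 \cdot 10^{5} + 1841.7 i$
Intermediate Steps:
$\left(29 \cdot 30 - 528\right) \left(-1849 + U{\left(4,36 - 19 \right)}\right) = \left(29 \cdot 30 - 528\right) \left(-1849 + \sqrt{-33 + 4}\right) = \left(870 - 528\right) \left(-1849 + \sqrt{-29}\right) = 342 \left(-1849 + i \sqrt{29}\right) = -632358 + 342 i \sqrt{29}$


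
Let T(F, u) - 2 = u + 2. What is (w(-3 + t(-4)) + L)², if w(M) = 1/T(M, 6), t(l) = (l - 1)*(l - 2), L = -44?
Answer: 192721/100 ≈ 1927.2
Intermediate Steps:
t(l) = (-1 + l)*(-2 + l)
T(F, u) = 4 + u (T(F, u) = 2 + (u + 2) = 2 + (2 + u) = 4 + u)
w(M) = ⅒ (w(M) = 1/(4 + 6) = 1/10 = ⅒)
(w(-3 + t(-4)) + L)² = (⅒ - 44)² = (-439/10)² = 192721/100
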